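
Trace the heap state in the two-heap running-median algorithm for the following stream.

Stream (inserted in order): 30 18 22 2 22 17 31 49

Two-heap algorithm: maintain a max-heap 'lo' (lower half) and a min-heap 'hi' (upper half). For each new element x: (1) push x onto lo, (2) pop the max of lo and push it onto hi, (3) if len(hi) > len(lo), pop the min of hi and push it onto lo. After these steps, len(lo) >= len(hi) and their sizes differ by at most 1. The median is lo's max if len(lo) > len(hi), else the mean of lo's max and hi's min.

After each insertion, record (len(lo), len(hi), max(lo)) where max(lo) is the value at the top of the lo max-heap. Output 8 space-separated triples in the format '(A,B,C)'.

Step 1: insert 30 -> lo=[30] hi=[] -> (len(lo)=1, len(hi)=0, max(lo)=30)
Step 2: insert 18 -> lo=[18] hi=[30] -> (len(lo)=1, len(hi)=1, max(lo)=18)
Step 3: insert 22 -> lo=[18, 22] hi=[30] -> (len(lo)=2, len(hi)=1, max(lo)=22)
Step 4: insert 2 -> lo=[2, 18] hi=[22, 30] -> (len(lo)=2, len(hi)=2, max(lo)=18)
Step 5: insert 22 -> lo=[2, 18, 22] hi=[22, 30] -> (len(lo)=3, len(hi)=2, max(lo)=22)
Step 6: insert 17 -> lo=[2, 17, 18] hi=[22, 22, 30] -> (len(lo)=3, len(hi)=3, max(lo)=18)
Step 7: insert 31 -> lo=[2, 17, 18, 22] hi=[22, 30, 31] -> (len(lo)=4, len(hi)=3, max(lo)=22)
Step 8: insert 49 -> lo=[2, 17, 18, 22] hi=[22, 30, 31, 49] -> (len(lo)=4, len(hi)=4, max(lo)=22)

Answer: (1,0,30) (1,1,18) (2,1,22) (2,2,18) (3,2,22) (3,3,18) (4,3,22) (4,4,22)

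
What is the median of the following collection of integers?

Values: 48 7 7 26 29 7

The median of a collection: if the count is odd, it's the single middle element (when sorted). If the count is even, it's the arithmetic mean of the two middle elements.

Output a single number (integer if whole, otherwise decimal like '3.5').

Step 1: insert 48 -> lo=[48] (size 1, max 48) hi=[] (size 0) -> median=48
Step 2: insert 7 -> lo=[7] (size 1, max 7) hi=[48] (size 1, min 48) -> median=27.5
Step 3: insert 7 -> lo=[7, 7] (size 2, max 7) hi=[48] (size 1, min 48) -> median=7
Step 4: insert 26 -> lo=[7, 7] (size 2, max 7) hi=[26, 48] (size 2, min 26) -> median=16.5
Step 5: insert 29 -> lo=[7, 7, 26] (size 3, max 26) hi=[29, 48] (size 2, min 29) -> median=26
Step 6: insert 7 -> lo=[7, 7, 7] (size 3, max 7) hi=[26, 29, 48] (size 3, min 26) -> median=16.5

Answer: 16.5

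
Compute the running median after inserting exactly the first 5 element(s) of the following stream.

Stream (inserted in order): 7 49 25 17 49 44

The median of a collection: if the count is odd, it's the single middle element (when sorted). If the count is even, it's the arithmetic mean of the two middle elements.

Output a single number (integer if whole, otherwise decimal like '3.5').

Step 1: insert 7 -> lo=[7] (size 1, max 7) hi=[] (size 0) -> median=7
Step 2: insert 49 -> lo=[7] (size 1, max 7) hi=[49] (size 1, min 49) -> median=28
Step 3: insert 25 -> lo=[7, 25] (size 2, max 25) hi=[49] (size 1, min 49) -> median=25
Step 4: insert 17 -> lo=[7, 17] (size 2, max 17) hi=[25, 49] (size 2, min 25) -> median=21
Step 5: insert 49 -> lo=[7, 17, 25] (size 3, max 25) hi=[49, 49] (size 2, min 49) -> median=25

Answer: 25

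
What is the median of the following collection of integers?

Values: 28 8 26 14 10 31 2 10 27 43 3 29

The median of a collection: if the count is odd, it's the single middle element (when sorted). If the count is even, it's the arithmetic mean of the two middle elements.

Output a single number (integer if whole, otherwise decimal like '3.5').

Step 1: insert 28 -> lo=[28] (size 1, max 28) hi=[] (size 0) -> median=28
Step 2: insert 8 -> lo=[8] (size 1, max 8) hi=[28] (size 1, min 28) -> median=18
Step 3: insert 26 -> lo=[8, 26] (size 2, max 26) hi=[28] (size 1, min 28) -> median=26
Step 4: insert 14 -> lo=[8, 14] (size 2, max 14) hi=[26, 28] (size 2, min 26) -> median=20
Step 5: insert 10 -> lo=[8, 10, 14] (size 3, max 14) hi=[26, 28] (size 2, min 26) -> median=14
Step 6: insert 31 -> lo=[8, 10, 14] (size 3, max 14) hi=[26, 28, 31] (size 3, min 26) -> median=20
Step 7: insert 2 -> lo=[2, 8, 10, 14] (size 4, max 14) hi=[26, 28, 31] (size 3, min 26) -> median=14
Step 8: insert 10 -> lo=[2, 8, 10, 10] (size 4, max 10) hi=[14, 26, 28, 31] (size 4, min 14) -> median=12
Step 9: insert 27 -> lo=[2, 8, 10, 10, 14] (size 5, max 14) hi=[26, 27, 28, 31] (size 4, min 26) -> median=14
Step 10: insert 43 -> lo=[2, 8, 10, 10, 14] (size 5, max 14) hi=[26, 27, 28, 31, 43] (size 5, min 26) -> median=20
Step 11: insert 3 -> lo=[2, 3, 8, 10, 10, 14] (size 6, max 14) hi=[26, 27, 28, 31, 43] (size 5, min 26) -> median=14
Step 12: insert 29 -> lo=[2, 3, 8, 10, 10, 14] (size 6, max 14) hi=[26, 27, 28, 29, 31, 43] (size 6, min 26) -> median=20

Answer: 20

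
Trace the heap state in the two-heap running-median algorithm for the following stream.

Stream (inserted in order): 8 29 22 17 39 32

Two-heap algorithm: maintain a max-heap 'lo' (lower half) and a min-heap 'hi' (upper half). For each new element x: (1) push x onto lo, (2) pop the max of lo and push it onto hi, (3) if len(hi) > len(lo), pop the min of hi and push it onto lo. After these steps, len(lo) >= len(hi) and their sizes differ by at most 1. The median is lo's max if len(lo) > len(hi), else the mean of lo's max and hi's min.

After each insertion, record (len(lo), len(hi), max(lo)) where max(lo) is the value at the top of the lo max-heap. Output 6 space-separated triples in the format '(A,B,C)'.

Answer: (1,0,8) (1,1,8) (2,1,22) (2,2,17) (3,2,22) (3,3,22)

Derivation:
Step 1: insert 8 -> lo=[8] hi=[] -> (len(lo)=1, len(hi)=0, max(lo)=8)
Step 2: insert 29 -> lo=[8] hi=[29] -> (len(lo)=1, len(hi)=1, max(lo)=8)
Step 3: insert 22 -> lo=[8, 22] hi=[29] -> (len(lo)=2, len(hi)=1, max(lo)=22)
Step 4: insert 17 -> lo=[8, 17] hi=[22, 29] -> (len(lo)=2, len(hi)=2, max(lo)=17)
Step 5: insert 39 -> lo=[8, 17, 22] hi=[29, 39] -> (len(lo)=3, len(hi)=2, max(lo)=22)
Step 6: insert 32 -> lo=[8, 17, 22] hi=[29, 32, 39] -> (len(lo)=3, len(hi)=3, max(lo)=22)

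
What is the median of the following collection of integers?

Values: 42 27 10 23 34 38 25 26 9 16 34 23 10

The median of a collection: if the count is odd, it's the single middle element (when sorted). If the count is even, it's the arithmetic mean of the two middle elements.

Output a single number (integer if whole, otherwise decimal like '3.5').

Answer: 25

Derivation:
Step 1: insert 42 -> lo=[42] (size 1, max 42) hi=[] (size 0) -> median=42
Step 2: insert 27 -> lo=[27] (size 1, max 27) hi=[42] (size 1, min 42) -> median=34.5
Step 3: insert 10 -> lo=[10, 27] (size 2, max 27) hi=[42] (size 1, min 42) -> median=27
Step 4: insert 23 -> lo=[10, 23] (size 2, max 23) hi=[27, 42] (size 2, min 27) -> median=25
Step 5: insert 34 -> lo=[10, 23, 27] (size 3, max 27) hi=[34, 42] (size 2, min 34) -> median=27
Step 6: insert 38 -> lo=[10, 23, 27] (size 3, max 27) hi=[34, 38, 42] (size 3, min 34) -> median=30.5
Step 7: insert 25 -> lo=[10, 23, 25, 27] (size 4, max 27) hi=[34, 38, 42] (size 3, min 34) -> median=27
Step 8: insert 26 -> lo=[10, 23, 25, 26] (size 4, max 26) hi=[27, 34, 38, 42] (size 4, min 27) -> median=26.5
Step 9: insert 9 -> lo=[9, 10, 23, 25, 26] (size 5, max 26) hi=[27, 34, 38, 42] (size 4, min 27) -> median=26
Step 10: insert 16 -> lo=[9, 10, 16, 23, 25] (size 5, max 25) hi=[26, 27, 34, 38, 42] (size 5, min 26) -> median=25.5
Step 11: insert 34 -> lo=[9, 10, 16, 23, 25, 26] (size 6, max 26) hi=[27, 34, 34, 38, 42] (size 5, min 27) -> median=26
Step 12: insert 23 -> lo=[9, 10, 16, 23, 23, 25] (size 6, max 25) hi=[26, 27, 34, 34, 38, 42] (size 6, min 26) -> median=25.5
Step 13: insert 10 -> lo=[9, 10, 10, 16, 23, 23, 25] (size 7, max 25) hi=[26, 27, 34, 34, 38, 42] (size 6, min 26) -> median=25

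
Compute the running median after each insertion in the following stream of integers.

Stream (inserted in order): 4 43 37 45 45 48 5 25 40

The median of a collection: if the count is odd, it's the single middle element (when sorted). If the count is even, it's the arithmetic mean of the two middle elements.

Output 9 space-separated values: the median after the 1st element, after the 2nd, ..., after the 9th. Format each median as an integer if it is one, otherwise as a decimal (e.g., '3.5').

Answer: 4 23.5 37 40 43 44 43 40 40

Derivation:
Step 1: insert 4 -> lo=[4] (size 1, max 4) hi=[] (size 0) -> median=4
Step 2: insert 43 -> lo=[4] (size 1, max 4) hi=[43] (size 1, min 43) -> median=23.5
Step 3: insert 37 -> lo=[4, 37] (size 2, max 37) hi=[43] (size 1, min 43) -> median=37
Step 4: insert 45 -> lo=[4, 37] (size 2, max 37) hi=[43, 45] (size 2, min 43) -> median=40
Step 5: insert 45 -> lo=[4, 37, 43] (size 3, max 43) hi=[45, 45] (size 2, min 45) -> median=43
Step 6: insert 48 -> lo=[4, 37, 43] (size 3, max 43) hi=[45, 45, 48] (size 3, min 45) -> median=44
Step 7: insert 5 -> lo=[4, 5, 37, 43] (size 4, max 43) hi=[45, 45, 48] (size 3, min 45) -> median=43
Step 8: insert 25 -> lo=[4, 5, 25, 37] (size 4, max 37) hi=[43, 45, 45, 48] (size 4, min 43) -> median=40
Step 9: insert 40 -> lo=[4, 5, 25, 37, 40] (size 5, max 40) hi=[43, 45, 45, 48] (size 4, min 43) -> median=40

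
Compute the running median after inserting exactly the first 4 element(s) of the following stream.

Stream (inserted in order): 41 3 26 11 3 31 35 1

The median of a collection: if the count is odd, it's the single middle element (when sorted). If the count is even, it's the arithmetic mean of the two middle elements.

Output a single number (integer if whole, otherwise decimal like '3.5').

Step 1: insert 41 -> lo=[41] (size 1, max 41) hi=[] (size 0) -> median=41
Step 2: insert 3 -> lo=[3] (size 1, max 3) hi=[41] (size 1, min 41) -> median=22
Step 3: insert 26 -> lo=[3, 26] (size 2, max 26) hi=[41] (size 1, min 41) -> median=26
Step 4: insert 11 -> lo=[3, 11] (size 2, max 11) hi=[26, 41] (size 2, min 26) -> median=18.5

Answer: 18.5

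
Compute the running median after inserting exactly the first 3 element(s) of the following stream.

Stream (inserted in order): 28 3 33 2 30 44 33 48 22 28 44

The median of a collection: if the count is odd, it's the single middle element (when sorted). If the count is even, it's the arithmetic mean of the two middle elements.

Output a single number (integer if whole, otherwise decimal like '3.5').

Answer: 28

Derivation:
Step 1: insert 28 -> lo=[28] (size 1, max 28) hi=[] (size 0) -> median=28
Step 2: insert 3 -> lo=[3] (size 1, max 3) hi=[28] (size 1, min 28) -> median=15.5
Step 3: insert 33 -> lo=[3, 28] (size 2, max 28) hi=[33] (size 1, min 33) -> median=28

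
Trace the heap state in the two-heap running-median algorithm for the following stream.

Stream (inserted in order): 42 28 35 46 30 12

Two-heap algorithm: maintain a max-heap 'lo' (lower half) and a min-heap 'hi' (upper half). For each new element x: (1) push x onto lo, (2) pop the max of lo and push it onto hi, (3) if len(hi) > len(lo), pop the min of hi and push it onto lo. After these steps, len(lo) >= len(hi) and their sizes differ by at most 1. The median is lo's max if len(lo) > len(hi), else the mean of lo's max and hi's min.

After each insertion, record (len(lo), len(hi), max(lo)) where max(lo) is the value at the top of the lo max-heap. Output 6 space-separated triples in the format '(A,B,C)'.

Answer: (1,0,42) (1,1,28) (2,1,35) (2,2,35) (3,2,35) (3,3,30)

Derivation:
Step 1: insert 42 -> lo=[42] hi=[] -> (len(lo)=1, len(hi)=0, max(lo)=42)
Step 2: insert 28 -> lo=[28] hi=[42] -> (len(lo)=1, len(hi)=1, max(lo)=28)
Step 3: insert 35 -> lo=[28, 35] hi=[42] -> (len(lo)=2, len(hi)=1, max(lo)=35)
Step 4: insert 46 -> lo=[28, 35] hi=[42, 46] -> (len(lo)=2, len(hi)=2, max(lo)=35)
Step 5: insert 30 -> lo=[28, 30, 35] hi=[42, 46] -> (len(lo)=3, len(hi)=2, max(lo)=35)
Step 6: insert 12 -> lo=[12, 28, 30] hi=[35, 42, 46] -> (len(lo)=3, len(hi)=3, max(lo)=30)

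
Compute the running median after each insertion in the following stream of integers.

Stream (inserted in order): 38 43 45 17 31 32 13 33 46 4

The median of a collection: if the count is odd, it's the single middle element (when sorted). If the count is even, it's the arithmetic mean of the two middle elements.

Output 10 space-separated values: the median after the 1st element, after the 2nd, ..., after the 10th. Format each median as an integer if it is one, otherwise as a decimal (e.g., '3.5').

Step 1: insert 38 -> lo=[38] (size 1, max 38) hi=[] (size 0) -> median=38
Step 2: insert 43 -> lo=[38] (size 1, max 38) hi=[43] (size 1, min 43) -> median=40.5
Step 3: insert 45 -> lo=[38, 43] (size 2, max 43) hi=[45] (size 1, min 45) -> median=43
Step 4: insert 17 -> lo=[17, 38] (size 2, max 38) hi=[43, 45] (size 2, min 43) -> median=40.5
Step 5: insert 31 -> lo=[17, 31, 38] (size 3, max 38) hi=[43, 45] (size 2, min 43) -> median=38
Step 6: insert 32 -> lo=[17, 31, 32] (size 3, max 32) hi=[38, 43, 45] (size 3, min 38) -> median=35
Step 7: insert 13 -> lo=[13, 17, 31, 32] (size 4, max 32) hi=[38, 43, 45] (size 3, min 38) -> median=32
Step 8: insert 33 -> lo=[13, 17, 31, 32] (size 4, max 32) hi=[33, 38, 43, 45] (size 4, min 33) -> median=32.5
Step 9: insert 46 -> lo=[13, 17, 31, 32, 33] (size 5, max 33) hi=[38, 43, 45, 46] (size 4, min 38) -> median=33
Step 10: insert 4 -> lo=[4, 13, 17, 31, 32] (size 5, max 32) hi=[33, 38, 43, 45, 46] (size 5, min 33) -> median=32.5

Answer: 38 40.5 43 40.5 38 35 32 32.5 33 32.5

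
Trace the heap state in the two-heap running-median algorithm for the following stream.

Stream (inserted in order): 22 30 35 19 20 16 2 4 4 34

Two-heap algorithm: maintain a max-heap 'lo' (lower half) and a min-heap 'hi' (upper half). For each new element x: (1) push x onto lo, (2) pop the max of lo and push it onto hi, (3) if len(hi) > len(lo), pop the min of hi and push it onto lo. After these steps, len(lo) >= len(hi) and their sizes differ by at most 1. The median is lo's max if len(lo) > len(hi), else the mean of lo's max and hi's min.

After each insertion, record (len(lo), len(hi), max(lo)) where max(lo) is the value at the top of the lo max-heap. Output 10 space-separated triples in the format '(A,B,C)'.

Step 1: insert 22 -> lo=[22] hi=[] -> (len(lo)=1, len(hi)=0, max(lo)=22)
Step 2: insert 30 -> lo=[22] hi=[30] -> (len(lo)=1, len(hi)=1, max(lo)=22)
Step 3: insert 35 -> lo=[22, 30] hi=[35] -> (len(lo)=2, len(hi)=1, max(lo)=30)
Step 4: insert 19 -> lo=[19, 22] hi=[30, 35] -> (len(lo)=2, len(hi)=2, max(lo)=22)
Step 5: insert 20 -> lo=[19, 20, 22] hi=[30, 35] -> (len(lo)=3, len(hi)=2, max(lo)=22)
Step 6: insert 16 -> lo=[16, 19, 20] hi=[22, 30, 35] -> (len(lo)=3, len(hi)=3, max(lo)=20)
Step 7: insert 2 -> lo=[2, 16, 19, 20] hi=[22, 30, 35] -> (len(lo)=4, len(hi)=3, max(lo)=20)
Step 8: insert 4 -> lo=[2, 4, 16, 19] hi=[20, 22, 30, 35] -> (len(lo)=4, len(hi)=4, max(lo)=19)
Step 9: insert 4 -> lo=[2, 4, 4, 16, 19] hi=[20, 22, 30, 35] -> (len(lo)=5, len(hi)=4, max(lo)=19)
Step 10: insert 34 -> lo=[2, 4, 4, 16, 19] hi=[20, 22, 30, 34, 35] -> (len(lo)=5, len(hi)=5, max(lo)=19)

Answer: (1,0,22) (1,1,22) (2,1,30) (2,2,22) (3,2,22) (3,3,20) (4,3,20) (4,4,19) (5,4,19) (5,5,19)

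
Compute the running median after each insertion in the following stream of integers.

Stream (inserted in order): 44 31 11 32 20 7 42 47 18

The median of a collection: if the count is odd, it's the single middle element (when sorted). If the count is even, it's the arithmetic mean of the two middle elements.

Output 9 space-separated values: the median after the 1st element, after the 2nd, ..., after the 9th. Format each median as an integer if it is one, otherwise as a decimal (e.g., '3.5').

Answer: 44 37.5 31 31.5 31 25.5 31 31.5 31

Derivation:
Step 1: insert 44 -> lo=[44] (size 1, max 44) hi=[] (size 0) -> median=44
Step 2: insert 31 -> lo=[31] (size 1, max 31) hi=[44] (size 1, min 44) -> median=37.5
Step 3: insert 11 -> lo=[11, 31] (size 2, max 31) hi=[44] (size 1, min 44) -> median=31
Step 4: insert 32 -> lo=[11, 31] (size 2, max 31) hi=[32, 44] (size 2, min 32) -> median=31.5
Step 5: insert 20 -> lo=[11, 20, 31] (size 3, max 31) hi=[32, 44] (size 2, min 32) -> median=31
Step 6: insert 7 -> lo=[7, 11, 20] (size 3, max 20) hi=[31, 32, 44] (size 3, min 31) -> median=25.5
Step 7: insert 42 -> lo=[7, 11, 20, 31] (size 4, max 31) hi=[32, 42, 44] (size 3, min 32) -> median=31
Step 8: insert 47 -> lo=[7, 11, 20, 31] (size 4, max 31) hi=[32, 42, 44, 47] (size 4, min 32) -> median=31.5
Step 9: insert 18 -> lo=[7, 11, 18, 20, 31] (size 5, max 31) hi=[32, 42, 44, 47] (size 4, min 32) -> median=31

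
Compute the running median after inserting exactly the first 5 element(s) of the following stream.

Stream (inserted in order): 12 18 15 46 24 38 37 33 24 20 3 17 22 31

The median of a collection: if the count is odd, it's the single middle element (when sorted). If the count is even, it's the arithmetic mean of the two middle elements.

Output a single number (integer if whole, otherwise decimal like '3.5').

Answer: 18

Derivation:
Step 1: insert 12 -> lo=[12] (size 1, max 12) hi=[] (size 0) -> median=12
Step 2: insert 18 -> lo=[12] (size 1, max 12) hi=[18] (size 1, min 18) -> median=15
Step 3: insert 15 -> lo=[12, 15] (size 2, max 15) hi=[18] (size 1, min 18) -> median=15
Step 4: insert 46 -> lo=[12, 15] (size 2, max 15) hi=[18, 46] (size 2, min 18) -> median=16.5
Step 5: insert 24 -> lo=[12, 15, 18] (size 3, max 18) hi=[24, 46] (size 2, min 24) -> median=18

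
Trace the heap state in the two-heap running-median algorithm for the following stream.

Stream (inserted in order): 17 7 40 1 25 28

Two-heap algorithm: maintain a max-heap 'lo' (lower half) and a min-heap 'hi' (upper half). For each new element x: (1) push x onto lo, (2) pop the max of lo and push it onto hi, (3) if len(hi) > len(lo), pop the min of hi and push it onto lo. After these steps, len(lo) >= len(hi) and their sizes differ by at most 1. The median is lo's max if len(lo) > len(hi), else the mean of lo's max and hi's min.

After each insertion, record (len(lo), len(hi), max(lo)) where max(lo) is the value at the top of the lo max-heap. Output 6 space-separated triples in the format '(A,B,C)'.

Answer: (1,0,17) (1,1,7) (2,1,17) (2,2,7) (3,2,17) (3,3,17)

Derivation:
Step 1: insert 17 -> lo=[17] hi=[] -> (len(lo)=1, len(hi)=0, max(lo)=17)
Step 2: insert 7 -> lo=[7] hi=[17] -> (len(lo)=1, len(hi)=1, max(lo)=7)
Step 3: insert 40 -> lo=[7, 17] hi=[40] -> (len(lo)=2, len(hi)=1, max(lo)=17)
Step 4: insert 1 -> lo=[1, 7] hi=[17, 40] -> (len(lo)=2, len(hi)=2, max(lo)=7)
Step 5: insert 25 -> lo=[1, 7, 17] hi=[25, 40] -> (len(lo)=3, len(hi)=2, max(lo)=17)
Step 6: insert 28 -> lo=[1, 7, 17] hi=[25, 28, 40] -> (len(lo)=3, len(hi)=3, max(lo)=17)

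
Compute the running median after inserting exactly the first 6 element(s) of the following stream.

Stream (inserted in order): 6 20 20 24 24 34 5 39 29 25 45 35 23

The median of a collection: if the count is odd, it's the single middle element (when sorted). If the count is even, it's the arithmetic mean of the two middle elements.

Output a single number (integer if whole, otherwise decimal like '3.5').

Answer: 22

Derivation:
Step 1: insert 6 -> lo=[6] (size 1, max 6) hi=[] (size 0) -> median=6
Step 2: insert 20 -> lo=[6] (size 1, max 6) hi=[20] (size 1, min 20) -> median=13
Step 3: insert 20 -> lo=[6, 20] (size 2, max 20) hi=[20] (size 1, min 20) -> median=20
Step 4: insert 24 -> lo=[6, 20] (size 2, max 20) hi=[20, 24] (size 2, min 20) -> median=20
Step 5: insert 24 -> lo=[6, 20, 20] (size 3, max 20) hi=[24, 24] (size 2, min 24) -> median=20
Step 6: insert 34 -> lo=[6, 20, 20] (size 3, max 20) hi=[24, 24, 34] (size 3, min 24) -> median=22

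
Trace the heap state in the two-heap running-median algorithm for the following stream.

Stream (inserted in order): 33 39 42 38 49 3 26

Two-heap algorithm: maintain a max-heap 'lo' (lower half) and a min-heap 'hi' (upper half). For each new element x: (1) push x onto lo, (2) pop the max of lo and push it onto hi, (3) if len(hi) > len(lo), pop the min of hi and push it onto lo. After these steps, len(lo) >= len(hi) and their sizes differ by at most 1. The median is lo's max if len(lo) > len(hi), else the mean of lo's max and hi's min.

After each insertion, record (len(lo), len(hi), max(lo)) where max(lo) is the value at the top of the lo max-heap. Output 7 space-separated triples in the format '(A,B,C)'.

Step 1: insert 33 -> lo=[33] hi=[] -> (len(lo)=1, len(hi)=0, max(lo)=33)
Step 2: insert 39 -> lo=[33] hi=[39] -> (len(lo)=1, len(hi)=1, max(lo)=33)
Step 3: insert 42 -> lo=[33, 39] hi=[42] -> (len(lo)=2, len(hi)=1, max(lo)=39)
Step 4: insert 38 -> lo=[33, 38] hi=[39, 42] -> (len(lo)=2, len(hi)=2, max(lo)=38)
Step 5: insert 49 -> lo=[33, 38, 39] hi=[42, 49] -> (len(lo)=3, len(hi)=2, max(lo)=39)
Step 6: insert 3 -> lo=[3, 33, 38] hi=[39, 42, 49] -> (len(lo)=3, len(hi)=3, max(lo)=38)
Step 7: insert 26 -> lo=[3, 26, 33, 38] hi=[39, 42, 49] -> (len(lo)=4, len(hi)=3, max(lo)=38)

Answer: (1,0,33) (1,1,33) (2,1,39) (2,2,38) (3,2,39) (3,3,38) (4,3,38)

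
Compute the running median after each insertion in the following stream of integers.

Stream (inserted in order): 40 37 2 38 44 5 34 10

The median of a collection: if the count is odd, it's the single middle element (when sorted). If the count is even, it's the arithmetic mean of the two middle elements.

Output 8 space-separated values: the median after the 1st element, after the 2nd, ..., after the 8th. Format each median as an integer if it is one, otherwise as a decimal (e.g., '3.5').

Answer: 40 38.5 37 37.5 38 37.5 37 35.5

Derivation:
Step 1: insert 40 -> lo=[40] (size 1, max 40) hi=[] (size 0) -> median=40
Step 2: insert 37 -> lo=[37] (size 1, max 37) hi=[40] (size 1, min 40) -> median=38.5
Step 3: insert 2 -> lo=[2, 37] (size 2, max 37) hi=[40] (size 1, min 40) -> median=37
Step 4: insert 38 -> lo=[2, 37] (size 2, max 37) hi=[38, 40] (size 2, min 38) -> median=37.5
Step 5: insert 44 -> lo=[2, 37, 38] (size 3, max 38) hi=[40, 44] (size 2, min 40) -> median=38
Step 6: insert 5 -> lo=[2, 5, 37] (size 3, max 37) hi=[38, 40, 44] (size 3, min 38) -> median=37.5
Step 7: insert 34 -> lo=[2, 5, 34, 37] (size 4, max 37) hi=[38, 40, 44] (size 3, min 38) -> median=37
Step 8: insert 10 -> lo=[2, 5, 10, 34] (size 4, max 34) hi=[37, 38, 40, 44] (size 4, min 37) -> median=35.5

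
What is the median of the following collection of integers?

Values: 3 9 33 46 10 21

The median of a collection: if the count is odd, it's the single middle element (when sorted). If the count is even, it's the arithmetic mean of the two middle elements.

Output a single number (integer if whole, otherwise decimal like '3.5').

Step 1: insert 3 -> lo=[3] (size 1, max 3) hi=[] (size 0) -> median=3
Step 2: insert 9 -> lo=[3] (size 1, max 3) hi=[9] (size 1, min 9) -> median=6
Step 3: insert 33 -> lo=[3, 9] (size 2, max 9) hi=[33] (size 1, min 33) -> median=9
Step 4: insert 46 -> lo=[3, 9] (size 2, max 9) hi=[33, 46] (size 2, min 33) -> median=21
Step 5: insert 10 -> lo=[3, 9, 10] (size 3, max 10) hi=[33, 46] (size 2, min 33) -> median=10
Step 6: insert 21 -> lo=[3, 9, 10] (size 3, max 10) hi=[21, 33, 46] (size 3, min 21) -> median=15.5

Answer: 15.5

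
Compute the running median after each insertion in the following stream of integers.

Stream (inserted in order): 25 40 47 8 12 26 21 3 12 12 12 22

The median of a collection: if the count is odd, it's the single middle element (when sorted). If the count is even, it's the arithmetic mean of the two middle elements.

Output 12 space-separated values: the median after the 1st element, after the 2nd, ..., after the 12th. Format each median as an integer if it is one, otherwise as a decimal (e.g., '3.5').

Answer: 25 32.5 40 32.5 25 25.5 25 23 21 16.5 12 16.5

Derivation:
Step 1: insert 25 -> lo=[25] (size 1, max 25) hi=[] (size 0) -> median=25
Step 2: insert 40 -> lo=[25] (size 1, max 25) hi=[40] (size 1, min 40) -> median=32.5
Step 3: insert 47 -> lo=[25, 40] (size 2, max 40) hi=[47] (size 1, min 47) -> median=40
Step 4: insert 8 -> lo=[8, 25] (size 2, max 25) hi=[40, 47] (size 2, min 40) -> median=32.5
Step 5: insert 12 -> lo=[8, 12, 25] (size 3, max 25) hi=[40, 47] (size 2, min 40) -> median=25
Step 6: insert 26 -> lo=[8, 12, 25] (size 3, max 25) hi=[26, 40, 47] (size 3, min 26) -> median=25.5
Step 7: insert 21 -> lo=[8, 12, 21, 25] (size 4, max 25) hi=[26, 40, 47] (size 3, min 26) -> median=25
Step 8: insert 3 -> lo=[3, 8, 12, 21] (size 4, max 21) hi=[25, 26, 40, 47] (size 4, min 25) -> median=23
Step 9: insert 12 -> lo=[3, 8, 12, 12, 21] (size 5, max 21) hi=[25, 26, 40, 47] (size 4, min 25) -> median=21
Step 10: insert 12 -> lo=[3, 8, 12, 12, 12] (size 5, max 12) hi=[21, 25, 26, 40, 47] (size 5, min 21) -> median=16.5
Step 11: insert 12 -> lo=[3, 8, 12, 12, 12, 12] (size 6, max 12) hi=[21, 25, 26, 40, 47] (size 5, min 21) -> median=12
Step 12: insert 22 -> lo=[3, 8, 12, 12, 12, 12] (size 6, max 12) hi=[21, 22, 25, 26, 40, 47] (size 6, min 21) -> median=16.5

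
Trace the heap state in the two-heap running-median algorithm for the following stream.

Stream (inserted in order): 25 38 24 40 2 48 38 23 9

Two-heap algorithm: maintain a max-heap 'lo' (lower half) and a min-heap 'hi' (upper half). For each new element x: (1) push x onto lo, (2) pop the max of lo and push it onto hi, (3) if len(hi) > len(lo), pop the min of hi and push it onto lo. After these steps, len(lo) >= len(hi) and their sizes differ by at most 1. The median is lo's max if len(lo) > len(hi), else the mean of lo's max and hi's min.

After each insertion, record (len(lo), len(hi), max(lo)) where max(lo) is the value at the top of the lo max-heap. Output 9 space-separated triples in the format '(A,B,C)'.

Answer: (1,0,25) (1,1,25) (2,1,25) (2,2,25) (3,2,25) (3,3,25) (4,3,38) (4,4,25) (5,4,25)

Derivation:
Step 1: insert 25 -> lo=[25] hi=[] -> (len(lo)=1, len(hi)=0, max(lo)=25)
Step 2: insert 38 -> lo=[25] hi=[38] -> (len(lo)=1, len(hi)=1, max(lo)=25)
Step 3: insert 24 -> lo=[24, 25] hi=[38] -> (len(lo)=2, len(hi)=1, max(lo)=25)
Step 4: insert 40 -> lo=[24, 25] hi=[38, 40] -> (len(lo)=2, len(hi)=2, max(lo)=25)
Step 5: insert 2 -> lo=[2, 24, 25] hi=[38, 40] -> (len(lo)=3, len(hi)=2, max(lo)=25)
Step 6: insert 48 -> lo=[2, 24, 25] hi=[38, 40, 48] -> (len(lo)=3, len(hi)=3, max(lo)=25)
Step 7: insert 38 -> lo=[2, 24, 25, 38] hi=[38, 40, 48] -> (len(lo)=4, len(hi)=3, max(lo)=38)
Step 8: insert 23 -> lo=[2, 23, 24, 25] hi=[38, 38, 40, 48] -> (len(lo)=4, len(hi)=4, max(lo)=25)
Step 9: insert 9 -> lo=[2, 9, 23, 24, 25] hi=[38, 38, 40, 48] -> (len(lo)=5, len(hi)=4, max(lo)=25)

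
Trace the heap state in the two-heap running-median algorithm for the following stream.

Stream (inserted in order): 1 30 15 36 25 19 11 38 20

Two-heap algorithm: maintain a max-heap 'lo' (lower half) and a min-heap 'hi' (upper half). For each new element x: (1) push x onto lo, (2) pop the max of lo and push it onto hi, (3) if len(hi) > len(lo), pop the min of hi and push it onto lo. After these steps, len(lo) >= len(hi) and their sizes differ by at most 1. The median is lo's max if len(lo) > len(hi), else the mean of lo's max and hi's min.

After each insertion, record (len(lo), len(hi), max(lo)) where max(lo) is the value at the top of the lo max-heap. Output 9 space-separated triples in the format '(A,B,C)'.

Step 1: insert 1 -> lo=[1] hi=[] -> (len(lo)=1, len(hi)=0, max(lo)=1)
Step 2: insert 30 -> lo=[1] hi=[30] -> (len(lo)=1, len(hi)=1, max(lo)=1)
Step 3: insert 15 -> lo=[1, 15] hi=[30] -> (len(lo)=2, len(hi)=1, max(lo)=15)
Step 4: insert 36 -> lo=[1, 15] hi=[30, 36] -> (len(lo)=2, len(hi)=2, max(lo)=15)
Step 5: insert 25 -> lo=[1, 15, 25] hi=[30, 36] -> (len(lo)=3, len(hi)=2, max(lo)=25)
Step 6: insert 19 -> lo=[1, 15, 19] hi=[25, 30, 36] -> (len(lo)=3, len(hi)=3, max(lo)=19)
Step 7: insert 11 -> lo=[1, 11, 15, 19] hi=[25, 30, 36] -> (len(lo)=4, len(hi)=3, max(lo)=19)
Step 8: insert 38 -> lo=[1, 11, 15, 19] hi=[25, 30, 36, 38] -> (len(lo)=4, len(hi)=4, max(lo)=19)
Step 9: insert 20 -> lo=[1, 11, 15, 19, 20] hi=[25, 30, 36, 38] -> (len(lo)=5, len(hi)=4, max(lo)=20)

Answer: (1,0,1) (1,1,1) (2,1,15) (2,2,15) (3,2,25) (3,3,19) (4,3,19) (4,4,19) (5,4,20)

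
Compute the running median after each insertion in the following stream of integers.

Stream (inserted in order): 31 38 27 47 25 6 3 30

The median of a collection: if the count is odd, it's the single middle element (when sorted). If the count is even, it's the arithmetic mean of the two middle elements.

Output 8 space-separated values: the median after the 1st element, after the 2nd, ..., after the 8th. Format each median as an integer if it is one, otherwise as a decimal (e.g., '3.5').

Step 1: insert 31 -> lo=[31] (size 1, max 31) hi=[] (size 0) -> median=31
Step 2: insert 38 -> lo=[31] (size 1, max 31) hi=[38] (size 1, min 38) -> median=34.5
Step 3: insert 27 -> lo=[27, 31] (size 2, max 31) hi=[38] (size 1, min 38) -> median=31
Step 4: insert 47 -> lo=[27, 31] (size 2, max 31) hi=[38, 47] (size 2, min 38) -> median=34.5
Step 5: insert 25 -> lo=[25, 27, 31] (size 3, max 31) hi=[38, 47] (size 2, min 38) -> median=31
Step 6: insert 6 -> lo=[6, 25, 27] (size 3, max 27) hi=[31, 38, 47] (size 3, min 31) -> median=29
Step 7: insert 3 -> lo=[3, 6, 25, 27] (size 4, max 27) hi=[31, 38, 47] (size 3, min 31) -> median=27
Step 8: insert 30 -> lo=[3, 6, 25, 27] (size 4, max 27) hi=[30, 31, 38, 47] (size 4, min 30) -> median=28.5

Answer: 31 34.5 31 34.5 31 29 27 28.5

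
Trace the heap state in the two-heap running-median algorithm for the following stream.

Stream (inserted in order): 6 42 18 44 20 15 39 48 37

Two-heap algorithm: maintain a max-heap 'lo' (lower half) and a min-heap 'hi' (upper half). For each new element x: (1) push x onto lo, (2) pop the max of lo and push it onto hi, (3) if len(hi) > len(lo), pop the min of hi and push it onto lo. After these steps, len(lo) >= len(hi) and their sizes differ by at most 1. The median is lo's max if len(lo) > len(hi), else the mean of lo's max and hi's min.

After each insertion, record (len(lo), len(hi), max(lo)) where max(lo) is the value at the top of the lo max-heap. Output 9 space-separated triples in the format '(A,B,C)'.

Answer: (1,0,6) (1,1,6) (2,1,18) (2,2,18) (3,2,20) (3,3,18) (4,3,20) (4,4,20) (5,4,37)

Derivation:
Step 1: insert 6 -> lo=[6] hi=[] -> (len(lo)=1, len(hi)=0, max(lo)=6)
Step 2: insert 42 -> lo=[6] hi=[42] -> (len(lo)=1, len(hi)=1, max(lo)=6)
Step 3: insert 18 -> lo=[6, 18] hi=[42] -> (len(lo)=2, len(hi)=1, max(lo)=18)
Step 4: insert 44 -> lo=[6, 18] hi=[42, 44] -> (len(lo)=2, len(hi)=2, max(lo)=18)
Step 5: insert 20 -> lo=[6, 18, 20] hi=[42, 44] -> (len(lo)=3, len(hi)=2, max(lo)=20)
Step 6: insert 15 -> lo=[6, 15, 18] hi=[20, 42, 44] -> (len(lo)=3, len(hi)=3, max(lo)=18)
Step 7: insert 39 -> lo=[6, 15, 18, 20] hi=[39, 42, 44] -> (len(lo)=4, len(hi)=3, max(lo)=20)
Step 8: insert 48 -> lo=[6, 15, 18, 20] hi=[39, 42, 44, 48] -> (len(lo)=4, len(hi)=4, max(lo)=20)
Step 9: insert 37 -> lo=[6, 15, 18, 20, 37] hi=[39, 42, 44, 48] -> (len(lo)=5, len(hi)=4, max(lo)=37)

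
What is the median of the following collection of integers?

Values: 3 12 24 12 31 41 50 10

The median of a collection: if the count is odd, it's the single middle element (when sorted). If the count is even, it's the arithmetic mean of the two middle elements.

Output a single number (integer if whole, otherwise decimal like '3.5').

Answer: 18

Derivation:
Step 1: insert 3 -> lo=[3] (size 1, max 3) hi=[] (size 0) -> median=3
Step 2: insert 12 -> lo=[3] (size 1, max 3) hi=[12] (size 1, min 12) -> median=7.5
Step 3: insert 24 -> lo=[3, 12] (size 2, max 12) hi=[24] (size 1, min 24) -> median=12
Step 4: insert 12 -> lo=[3, 12] (size 2, max 12) hi=[12, 24] (size 2, min 12) -> median=12
Step 5: insert 31 -> lo=[3, 12, 12] (size 3, max 12) hi=[24, 31] (size 2, min 24) -> median=12
Step 6: insert 41 -> lo=[3, 12, 12] (size 3, max 12) hi=[24, 31, 41] (size 3, min 24) -> median=18
Step 7: insert 50 -> lo=[3, 12, 12, 24] (size 4, max 24) hi=[31, 41, 50] (size 3, min 31) -> median=24
Step 8: insert 10 -> lo=[3, 10, 12, 12] (size 4, max 12) hi=[24, 31, 41, 50] (size 4, min 24) -> median=18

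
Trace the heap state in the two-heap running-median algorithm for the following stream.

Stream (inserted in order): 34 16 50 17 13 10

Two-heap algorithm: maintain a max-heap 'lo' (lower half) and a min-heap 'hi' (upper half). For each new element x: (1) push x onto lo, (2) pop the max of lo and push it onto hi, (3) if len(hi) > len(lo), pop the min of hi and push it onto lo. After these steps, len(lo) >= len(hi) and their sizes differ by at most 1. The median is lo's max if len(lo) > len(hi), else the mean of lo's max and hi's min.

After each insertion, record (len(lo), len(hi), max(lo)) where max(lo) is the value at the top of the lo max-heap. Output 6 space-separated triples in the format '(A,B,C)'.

Step 1: insert 34 -> lo=[34] hi=[] -> (len(lo)=1, len(hi)=0, max(lo)=34)
Step 2: insert 16 -> lo=[16] hi=[34] -> (len(lo)=1, len(hi)=1, max(lo)=16)
Step 3: insert 50 -> lo=[16, 34] hi=[50] -> (len(lo)=2, len(hi)=1, max(lo)=34)
Step 4: insert 17 -> lo=[16, 17] hi=[34, 50] -> (len(lo)=2, len(hi)=2, max(lo)=17)
Step 5: insert 13 -> lo=[13, 16, 17] hi=[34, 50] -> (len(lo)=3, len(hi)=2, max(lo)=17)
Step 6: insert 10 -> lo=[10, 13, 16] hi=[17, 34, 50] -> (len(lo)=3, len(hi)=3, max(lo)=16)

Answer: (1,0,34) (1,1,16) (2,1,34) (2,2,17) (3,2,17) (3,3,16)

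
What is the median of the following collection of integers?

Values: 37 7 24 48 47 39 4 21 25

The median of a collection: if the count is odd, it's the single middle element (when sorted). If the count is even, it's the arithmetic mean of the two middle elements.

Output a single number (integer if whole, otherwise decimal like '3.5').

Answer: 25

Derivation:
Step 1: insert 37 -> lo=[37] (size 1, max 37) hi=[] (size 0) -> median=37
Step 2: insert 7 -> lo=[7] (size 1, max 7) hi=[37] (size 1, min 37) -> median=22
Step 3: insert 24 -> lo=[7, 24] (size 2, max 24) hi=[37] (size 1, min 37) -> median=24
Step 4: insert 48 -> lo=[7, 24] (size 2, max 24) hi=[37, 48] (size 2, min 37) -> median=30.5
Step 5: insert 47 -> lo=[7, 24, 37] (size 3, max 37) hi=[47, 48] (size 2, min 47) -> median=37
Step 6: insert 39 -> lo=[7, 24, 37] (size 3, max 37) hi=[39, 47, 48] (size 3, min 39) -> median=38
Step 7: insert 4 -> lo=[4, 7, 24, 37] (size 4, max 37) hi=[39, 47, 48] (size 3, min 39) -> median=37
Step 8: insert 21 -> lo=[4, 7, 21, 24] (size 4, max 24) hi=[37, 39, 47, 48] (size 4, min 37) -> median=30.5
Step 9: insert 25 -> lo=[4, 7, 21, 24, 25] (size 5, max 25) hi=[37, 39, 47, 48] (size 4, min 37) -> median=25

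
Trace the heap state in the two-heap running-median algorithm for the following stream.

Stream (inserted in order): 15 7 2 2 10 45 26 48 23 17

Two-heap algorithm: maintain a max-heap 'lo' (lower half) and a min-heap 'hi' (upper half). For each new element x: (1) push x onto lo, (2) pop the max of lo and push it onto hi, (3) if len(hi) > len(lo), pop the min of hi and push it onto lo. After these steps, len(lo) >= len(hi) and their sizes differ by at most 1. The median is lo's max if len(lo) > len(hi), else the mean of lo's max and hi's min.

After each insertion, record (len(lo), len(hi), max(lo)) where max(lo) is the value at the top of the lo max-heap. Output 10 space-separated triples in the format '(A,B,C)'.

Step 1: insert 15 -> lo=[15] hi=[] -> (len(lo)=1, len(hi)=0, max(lo)=15)
Step 2: insert 7 -> lo=[7] hi=[15] -> (len(lo)=1, len(hi)=1, max(lo)=7)
Step 3: insert 2 -> lo=[2, 7] hi=[15] -> (len(lo)=2, len(hi)=1, max(lo)=7)
Step 4: insert 2 -> lo=[2, 2] hi=[7, 15] -> (len(lo)=2, len(hi)=2, max(lo)=2)
Step 5: insert 10 -> lo=[2, 2, 7] hi=[10, 15] -> (len(lo)=3, len(hi)=2, max(lo)=7)
Step 6: insert 45 -> lo=[2, 2, 7] hi=[10, 15, 45] -> (len(lo)=3, len(hi)=3, max(lo)=7)
Step 7: insert 26 -> lo=[2, 2, 7, 10] hi=[15, 26, 45] -> (len(lo)=4, len(hi)=3, max(lo)=10)
Step 8: insert 48 -> lo=[2, 2, 7, 10] hi=[15, 26, 45, 48] -> (len(lo)=4, len(hi)=4, max(lo)=10)
Step 9: insert 23 -> lo=[2, 2, 7, 10, 15] hi=[23, 26, 45, 48] -> (len(lo)=5, len(hi)=4, max(lo)=15)
Step 10: insert 17 -> lo=[2, 2, 7, 10, 15] hi=[17, 23, 26, 45, 48] -> (len(lo)=5, len(hi)=5, max(lo)=15)

Answer: (1,0,15) (1,1,7) (2,1,7) (2,2,2) (3,2,7) (3,3,7) (4,3,10) (4,4,10) (5,4,15) (5,5,15)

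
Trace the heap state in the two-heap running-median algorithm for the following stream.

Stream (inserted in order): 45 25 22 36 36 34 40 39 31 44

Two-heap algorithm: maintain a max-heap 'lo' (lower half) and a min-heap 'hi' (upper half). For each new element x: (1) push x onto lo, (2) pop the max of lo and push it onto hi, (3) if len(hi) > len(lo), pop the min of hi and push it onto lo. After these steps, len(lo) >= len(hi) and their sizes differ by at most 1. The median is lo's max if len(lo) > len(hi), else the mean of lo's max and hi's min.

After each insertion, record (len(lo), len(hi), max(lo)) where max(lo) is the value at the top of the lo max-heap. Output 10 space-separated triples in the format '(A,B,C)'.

Answer: (1,0,45) (1,1,25) (2,1,25) (2,2,25) (3,2,36) (3,3,34) (4,3,36) (4,4,36) (5,4,36) (5,5,36)

Derivation:
Step 1: insert 45 -> lo=[45] hi=[] -> (len(lo)=1, len(hi)=0, max(lo)=45)
Step 2: insert 25 -> lo=[25] hi=[45] -> (len(lo)=1, len(hi)=1, max(lo)=25)
Step 3: insert 22 -> lo=[22, 25] hi=[45] -> (len(lo)=2, len(hi)=1, max(lo)=25)
Step 4: insert 36 -> lo=[22, 25] hi=[36, 45] -> (len(lo)=2, len(hi)=2, max(lo)=25)
Step 5: insert 36 -> lo=[22, 25, 36] hi=[36, 45] -> (len(lo)=3, len(hi)=2, max(lo)=36)
Step 6: insert 34 -> lo=[22, 25, 34] hi=[36, 36, 45] -> (len(lo)=3, len(hi)=3, max(lo)=34)
Step 7: insert 40 -> lo=[22, 25, 34, 36] hi=[36, 40, 45] -> (len(lo)=4, len(hi)=3, max(lo)=36)
Step 8: insert 39 -> lo=[22, 25, 34, 36] hi=[36, 39, 40, 45] -> (len(lo)=4, len(hi)=4, max(lo)=36)
Step 9: insert 31 -> lo=[22, 25, 31, 34, 36] hi=[36, 39, 40, 45] -> (len(lo)=5, len(hi)=4, max(lo)=36)
Step 10: insert 44 -> lo=[22, 25, 31, 34, 36] hi=[36, 39, 40, 44, 45] -> (len(lo)=5, len(hi)=5, max(lo)=36)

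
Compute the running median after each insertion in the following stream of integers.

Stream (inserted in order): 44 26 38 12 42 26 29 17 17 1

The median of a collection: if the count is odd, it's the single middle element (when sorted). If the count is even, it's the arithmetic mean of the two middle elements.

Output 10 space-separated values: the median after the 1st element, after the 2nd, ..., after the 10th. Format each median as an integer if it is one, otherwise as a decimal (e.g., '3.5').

Step 1: insert 44 -> lo=[44] (size 1, max 44) hi=[] (size 0) -> median=44
Step 2: insert 26 -> lo=[26] (size 1, max 26) hi=[44] (size 1, min 44) -> median=35
Step 3: insert 38 -> lo=[26, 38] (size 2, max 38) hi=[44] (size 1, min 44) -> median=38
Step 4: insert 12 -> lo=[12, 26] (size 2, max 26) hi=[38, 44] (size 2, min 38) -> median=32
Step 5: insert 42 -> lo=[12, 26, 38] (size 3, max 38) hi=[42, 44] (size 2, min 42) -> median=38
Step 6: insert 26 -> lo=[12, 26, 26] (size 3, max 26) hi=[38, 42, 44] (size 3, min 38) -> median=32
Step 7: insert 29 -> lo=[12, 26, 26, 29] (size 4, max 29) hi=[38, 42, 44] (size 3, min 38) -> median=29
Step 8: insert 17 -> lo=[12, 17, 26, 26] (size 4, max 26) hi=[29, 38, 42, 44] (size 4, min 29) -> median=27.5
Step 9: insert 17 -> lo=[12, 17, 17, 26, 26] (size 5, max 26) hi=[29, 38, 42, 44] (size 4, min 29) -> median=26
Step 10: insert 1 -> lo=[1, 12, 17, 17, 26] (size 5, max 26) hi=[26, 29, 38, 42, 44] (size 5, min 26) -> median=26

Answer: 44 35 38 32 38 32 29 27.5 26 26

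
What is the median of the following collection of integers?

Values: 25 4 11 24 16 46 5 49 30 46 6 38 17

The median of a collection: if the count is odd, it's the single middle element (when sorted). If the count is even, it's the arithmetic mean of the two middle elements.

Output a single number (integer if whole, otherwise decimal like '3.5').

Answer: 24

Derivation:
Step 1: insert 25 -> lo=[25] (size 1, max 25) hi=[] (size 0) -> median=25
Step 2: insert 4 -> lo=[4] (size 1, max 4) hi=[25] (size 1, min 25) -> median=14.5
Step 3: insert 11 -> lo=[4, 11] (size 2, max 11) hi=[25] (size 1, min 25) -> median=11
Step 4: insert 24 -> lo=[4, 11] (size 2, max 11) hi=[24, 25] (size 2, min 24) -> median=17.5
Step 5: insert 16 -> lo=[4, 11, 16] (size 3, max 16) hi=[24, 25] (size 2, min 24) -> median=16
Step 6: insert 46 -> lo=[4, 11, 16] (size 3, max 16) hi=[24, 25, 46] (size 3, min 24) -> median=20
Step 7: insert 5 -> lo=[4, 5, 11, 16] (size 4, max 16) hi=[24, 25, 46] (size 3, min 24) -> median=16
Step 8: insert 49 -> lo=[4, 5, 11, 16] (size 4, max 16) hi=[24, 25, 46, 49] (size 4, min 24) -> median=20
Step 9: insert 30 -> lo=[4, 5, 11, 16, 24] (size 5, max 24) hi=[25, 30, 46, 49] (size 4, min 25) -> median=24
Step 10: insert 46 -> lo=[4, 5, 11, 16, 24] (size 5, max 24) hi=[25, 30, 46, 46, 49] (size 5, min 25) -> median=24.5
Step 11: insert 6 -> lo=[4, 5, 6, 11, 16, 24] (size 6, max 24) hi=[25, 30, 46, 46, 49] (size 5, min 25) -> median=24
Step 12: insert 38 -> lo=[4, 5, 6, 11, 16, 24] (size 6, max 24) hi=[25, 30, 38, 46, 46, 49] (size 6, min 25) -> median=24.5
Step 13: insert 17 -> lo=[4, 5, 6, 11, 16, 17, 24] (size 7, max 24) hi=[25, 30, 38, 46, 46, 49] (size 6, min 25) -> median=24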